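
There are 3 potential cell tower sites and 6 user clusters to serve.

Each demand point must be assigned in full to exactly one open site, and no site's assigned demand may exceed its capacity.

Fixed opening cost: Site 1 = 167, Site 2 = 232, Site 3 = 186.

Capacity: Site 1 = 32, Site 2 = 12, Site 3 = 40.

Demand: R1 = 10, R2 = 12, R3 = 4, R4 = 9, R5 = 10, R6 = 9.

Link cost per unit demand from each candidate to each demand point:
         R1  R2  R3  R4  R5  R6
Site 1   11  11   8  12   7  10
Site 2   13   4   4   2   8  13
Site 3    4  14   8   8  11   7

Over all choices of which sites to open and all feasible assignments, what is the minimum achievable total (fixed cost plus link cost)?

Open {Site 1, Site 3}; cheapest assignment that respects the capacities:
  Site 1 (cap 32, load 26): R2, R3, R5 — cost 12×11 + 4×8 + 10×7 = 234
  Site 3 (cap 40, load 28): R1, R4, R6 — cost 10×4 + 9×8 + 9×7 = 175
  Shipping 409, fixed 353 → total 762.
  Any other capacity-feasible assignment to {Site 1, Site 3} ships for at least 409.
Compare {Site 1, Site 2, Site 3}: its best feasible assignment gives total 910.
Every other set of open sites that can feasibly serve all demand totals ≥ 910 even under its best assignment. Minimum: 762.

762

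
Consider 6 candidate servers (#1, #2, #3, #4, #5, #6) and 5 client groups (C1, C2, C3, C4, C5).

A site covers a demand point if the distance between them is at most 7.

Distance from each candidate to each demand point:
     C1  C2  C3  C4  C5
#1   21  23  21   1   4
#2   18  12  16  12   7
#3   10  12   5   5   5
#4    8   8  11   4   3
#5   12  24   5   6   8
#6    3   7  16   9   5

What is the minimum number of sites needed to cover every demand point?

Coverage sets (demand points within 7 of each site):
  #1: {C4, C5}
  #2: {C5}
  #3: {C3, C4, C5}
  #4: {C4, C5}
  #5: {C3, C4}
  #6: {C1, C2, C5}
No single site covers all 5 demand points.
But {#3, #6} covers everything, so the minimum is 2.

2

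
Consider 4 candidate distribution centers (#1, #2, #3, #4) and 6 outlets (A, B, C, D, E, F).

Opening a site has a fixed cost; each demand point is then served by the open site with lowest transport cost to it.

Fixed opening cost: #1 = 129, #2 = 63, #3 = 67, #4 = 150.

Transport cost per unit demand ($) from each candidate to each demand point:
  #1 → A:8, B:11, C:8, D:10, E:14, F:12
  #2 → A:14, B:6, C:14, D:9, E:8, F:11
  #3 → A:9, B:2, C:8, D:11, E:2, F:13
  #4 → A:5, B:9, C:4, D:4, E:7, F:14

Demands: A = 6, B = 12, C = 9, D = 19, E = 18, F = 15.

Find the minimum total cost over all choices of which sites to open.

Open {#3, #4}: assign each demand point to its cheapest open site.
  A→#4 6×5=30, B→#3 12×2=24, C→#4 9×4=36, D→#4 19×4=76, E→#3 18×2=36, F→#3 15×13=195
  transport cost 397, fixed 217 → total 614.
Compare {#2, #3, #4}: transport cost 367 + fixed 280 = 647.
Compare {#2, #3}: transport cost 522 + fixed 130 = 652.
Compare {#3}: transport cost 590 + fixed 67 = 657.
All other subsets cost ≥ 647. Minimum total cost: 614.

614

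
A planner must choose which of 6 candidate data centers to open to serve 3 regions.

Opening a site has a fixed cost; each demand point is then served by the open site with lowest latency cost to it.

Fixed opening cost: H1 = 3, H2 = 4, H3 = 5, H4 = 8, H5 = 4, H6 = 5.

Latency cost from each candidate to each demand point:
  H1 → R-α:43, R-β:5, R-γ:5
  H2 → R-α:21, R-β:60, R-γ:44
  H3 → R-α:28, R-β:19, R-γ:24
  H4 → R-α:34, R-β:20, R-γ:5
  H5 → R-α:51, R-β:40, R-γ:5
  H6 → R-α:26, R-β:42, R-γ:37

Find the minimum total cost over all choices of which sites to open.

38

Open {H1, H2}: assign each demand point to its cheapest open site.
  R-α→H2 21, R-β→H1 5, R-γ→H1 5
  latency cost 31, fixed 7 → total 38.
Compare {H1, H2, H5}: latency cost 31 + fixed 11 = 42.
Compare {H1, H2, H3}: latency cost 31 + fixed 12 = 43.
Compare {H1, H2, H6}: latency cost 31 + fixed 12 = 43.
All other subsets cost ≥ 42. Minimum total cost: 38.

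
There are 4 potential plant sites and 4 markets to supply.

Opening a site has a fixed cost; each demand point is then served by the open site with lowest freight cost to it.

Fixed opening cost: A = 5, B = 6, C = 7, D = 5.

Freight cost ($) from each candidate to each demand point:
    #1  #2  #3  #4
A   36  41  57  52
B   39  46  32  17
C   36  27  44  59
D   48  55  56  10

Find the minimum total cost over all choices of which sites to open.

123

Open {B, C, D}: assign each demand point to its cheapest open site.
  #1→C 36, #2→C 27, #3→B 32, #4→D 10
  freight cost 105, fixed 18 → total 123.
Compare {B, C}: freight cost 112 + fixed 13 = 125.
Compare {A, B, C, D}: freight cost 105 + fixed 23 = 128.
Compare {C, D}: freight cost 117 + fixed 12 = 129.
All other subsets cost ≥ 125. Minimum total cost: 123.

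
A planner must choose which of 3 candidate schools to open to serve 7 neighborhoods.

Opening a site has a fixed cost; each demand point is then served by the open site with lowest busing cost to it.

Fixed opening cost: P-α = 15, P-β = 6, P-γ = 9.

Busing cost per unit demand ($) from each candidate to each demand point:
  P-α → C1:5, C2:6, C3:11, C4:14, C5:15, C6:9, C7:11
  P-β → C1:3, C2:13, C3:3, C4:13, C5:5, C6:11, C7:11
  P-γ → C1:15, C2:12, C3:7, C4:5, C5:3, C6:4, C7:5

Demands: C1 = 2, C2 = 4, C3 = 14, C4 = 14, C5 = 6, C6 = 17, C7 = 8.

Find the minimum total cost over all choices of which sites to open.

298

Open {P-α, P-β, P-γ}: assign each demand point to its cheapest open site.
  C1→P-β 2×3=6, C2→P-α 4×6=24, C3→P-β 14×3=42, C4→P-γ 14×5=70, C5→P-γ 6×3=18, C6→P-γ 17×4=68, C7→P-γ 8×5=40
  busing cost 268, fixed 30 → total 298.
Compare {P-β, P-γ}: busing cost 292 + fixed 15 = 307.
Compare {P-α, P-γ}: busing cost 328 + fixed 24 = 352.
Compare {P-γ}: busing cost 372 + fixed 9 = 381.
All other subsets cost ≥ 307. Minimum total cost: 298.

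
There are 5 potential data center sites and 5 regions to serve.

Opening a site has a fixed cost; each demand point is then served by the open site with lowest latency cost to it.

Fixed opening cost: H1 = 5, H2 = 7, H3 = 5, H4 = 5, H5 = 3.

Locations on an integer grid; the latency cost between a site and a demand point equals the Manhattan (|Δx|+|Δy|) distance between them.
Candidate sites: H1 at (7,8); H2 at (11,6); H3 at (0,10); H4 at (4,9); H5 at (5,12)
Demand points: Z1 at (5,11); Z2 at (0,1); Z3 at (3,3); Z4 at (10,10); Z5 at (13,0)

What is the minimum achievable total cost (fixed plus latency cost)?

47

Open {H2, H4}: assign each demand point to its cheapest open site.
  Z1→H4 3, Z2→H4 12, Z3→H4 7, Z4→H2 5, Z5→H2 8
  latency cost 35, fixed 12 → total 47.
Compare {H2, H3, H5}: latency cost 33 + fixed 15 = 48.
Compare {H2, H4, H5}: latency cost 33 + fixed 15 = 48.
Compare {H2, H3, H4}: latency cost 32 + fixed 17 = 49.
All other subsets cost ≥ 48. Minimum total cost: 47.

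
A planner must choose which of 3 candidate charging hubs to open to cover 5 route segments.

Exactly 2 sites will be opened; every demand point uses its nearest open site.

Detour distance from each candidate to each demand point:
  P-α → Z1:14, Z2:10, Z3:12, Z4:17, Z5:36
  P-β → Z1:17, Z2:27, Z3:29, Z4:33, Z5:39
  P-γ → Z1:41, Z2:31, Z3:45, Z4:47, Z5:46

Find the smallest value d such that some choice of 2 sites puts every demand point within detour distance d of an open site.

36

Open {P-α, P-β}.
  Farthest demand point is Z5 at detour distance 36 (to P-α); all others are ≤ 36.
With {P-α, P-γ} the worst case is 36.
With {P-β, P-γ} the worst case is 39.
No size-2 selection achieves below 36.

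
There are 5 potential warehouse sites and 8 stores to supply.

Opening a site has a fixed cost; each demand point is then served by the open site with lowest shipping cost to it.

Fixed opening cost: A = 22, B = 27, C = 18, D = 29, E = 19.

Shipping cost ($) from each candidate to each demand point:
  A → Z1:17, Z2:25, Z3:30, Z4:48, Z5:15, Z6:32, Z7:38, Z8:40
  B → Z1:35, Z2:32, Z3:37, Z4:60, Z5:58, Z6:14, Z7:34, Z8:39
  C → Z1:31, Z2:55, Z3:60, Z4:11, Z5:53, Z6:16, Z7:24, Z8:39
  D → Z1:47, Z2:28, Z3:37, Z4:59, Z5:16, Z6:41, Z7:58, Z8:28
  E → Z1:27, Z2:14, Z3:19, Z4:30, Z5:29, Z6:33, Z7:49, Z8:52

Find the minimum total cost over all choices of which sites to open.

Open {A, C, E}: assign each demand point to its cheapest open site.
  Z1→A 17, Z2→E 14, Z3→E 19, Z4→C 11, Z5→A 15, Z6→C 16, Z7→C 24, Z8→C 39
  shipping cost 155, fixed 59 → total 214.
Compare {C, E}: shipping cost 179 + fixed 37 = 216.
Compare {A, C}: shipping cost 177 + fixed 40 = 217.
Compare {C, D, E}: shipping cost 155 + fixed 66 = 221.
All other subsets cost ≥ 216. Minimum total cost: 214.

214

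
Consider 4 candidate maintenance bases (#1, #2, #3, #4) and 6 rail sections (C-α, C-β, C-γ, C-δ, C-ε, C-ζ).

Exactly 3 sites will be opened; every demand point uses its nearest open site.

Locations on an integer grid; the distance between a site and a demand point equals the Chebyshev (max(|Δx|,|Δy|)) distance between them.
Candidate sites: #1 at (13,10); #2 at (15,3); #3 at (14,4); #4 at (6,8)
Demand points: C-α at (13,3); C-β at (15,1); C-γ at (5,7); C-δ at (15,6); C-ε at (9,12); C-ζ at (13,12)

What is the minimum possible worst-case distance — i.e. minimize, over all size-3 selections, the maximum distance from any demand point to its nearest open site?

Open {#1, #2, #4}.
  Farthest demand point is C-ε at distance 4 (to #1); all others are ≤ 4.
With {#1, #3, #4} the worst case is 4.
With {#2, #3, #4} the worst case is 7.
No size-3 selection achieves below 4.

4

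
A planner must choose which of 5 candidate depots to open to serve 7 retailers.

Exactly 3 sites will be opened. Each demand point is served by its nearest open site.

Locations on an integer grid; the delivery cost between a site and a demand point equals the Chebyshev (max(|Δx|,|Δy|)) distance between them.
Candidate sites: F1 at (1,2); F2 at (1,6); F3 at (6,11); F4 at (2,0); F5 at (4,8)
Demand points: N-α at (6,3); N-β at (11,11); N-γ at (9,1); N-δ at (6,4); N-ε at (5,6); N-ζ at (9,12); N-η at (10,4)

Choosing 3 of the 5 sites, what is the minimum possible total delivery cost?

Open {F3, F4, F5}.
  N-α→F4 4, N-β→F3 5, N-γ→F4 7, N-δ→F4 4, N-ε→F5 2, N-ζ→F3 3, N-η→F5 6  ⇒ total 31.
Compare {F1, F3, F5}: total 32.
Compare {F2, F3, F5}: total 32.
No size-3 selection does better; minimum is 31.

31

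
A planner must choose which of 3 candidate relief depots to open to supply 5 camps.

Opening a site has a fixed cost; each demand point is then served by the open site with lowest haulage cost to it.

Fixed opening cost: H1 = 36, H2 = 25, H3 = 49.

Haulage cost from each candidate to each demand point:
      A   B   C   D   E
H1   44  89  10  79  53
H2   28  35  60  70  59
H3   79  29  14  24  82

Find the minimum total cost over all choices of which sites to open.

228

Open {H2, H3}: assign each demand point to its cheapest open site.
  A→H2 28, B→H3 29, C→H3 14, D→H3 24, E→H2 59
  haulage cost 154, fixed 74 → total 228.
Compare {H1, H3}: haulage cost 160 + fixed 85 = 245.
Compare {H1, H2, H3}: haulage cost 144 + fixed 110 = 254.
Compare {H1, H2}: haulage cost 196 + fixed 61 = 257.
All other subsets cost ≥ 245. Minimum total cost: 228.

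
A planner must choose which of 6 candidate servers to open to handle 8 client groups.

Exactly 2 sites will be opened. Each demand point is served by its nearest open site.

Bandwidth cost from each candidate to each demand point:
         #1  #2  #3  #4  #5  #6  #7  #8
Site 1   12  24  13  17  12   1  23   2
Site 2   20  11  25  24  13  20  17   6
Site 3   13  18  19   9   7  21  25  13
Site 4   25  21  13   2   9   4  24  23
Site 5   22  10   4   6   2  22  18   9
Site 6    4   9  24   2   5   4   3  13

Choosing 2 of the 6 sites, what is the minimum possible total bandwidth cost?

37

Open {Site 5, Site 6}.
  #1→Site 6 4, #2→Site 6 9, #3→Site 5 4, #4→Site 6 2, #5→Site 5 2, #6→Site 6 4, #7→Site 6 3, #8→Site 5 9  ⇒ total 37.
Compare {Site 1, Site 6}: total 39.
Compare {Site 4, Site 6}: total 53.
No size-2 selection does better; minimum is 37.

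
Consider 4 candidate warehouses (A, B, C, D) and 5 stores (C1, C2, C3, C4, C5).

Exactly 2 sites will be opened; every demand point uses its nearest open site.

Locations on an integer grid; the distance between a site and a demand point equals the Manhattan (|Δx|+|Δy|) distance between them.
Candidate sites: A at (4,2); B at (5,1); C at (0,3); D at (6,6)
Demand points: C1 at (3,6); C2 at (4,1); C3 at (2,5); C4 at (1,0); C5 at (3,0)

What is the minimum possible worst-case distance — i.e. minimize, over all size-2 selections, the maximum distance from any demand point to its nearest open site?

5

Open {A, B}.
  Farthest demand point is C1 at distance 5 (to A); all others are ≤ 5.
With {A, C} the worst case is 5.
With {A, D} the worst case is 5.
No size-2 selection achieves below 5.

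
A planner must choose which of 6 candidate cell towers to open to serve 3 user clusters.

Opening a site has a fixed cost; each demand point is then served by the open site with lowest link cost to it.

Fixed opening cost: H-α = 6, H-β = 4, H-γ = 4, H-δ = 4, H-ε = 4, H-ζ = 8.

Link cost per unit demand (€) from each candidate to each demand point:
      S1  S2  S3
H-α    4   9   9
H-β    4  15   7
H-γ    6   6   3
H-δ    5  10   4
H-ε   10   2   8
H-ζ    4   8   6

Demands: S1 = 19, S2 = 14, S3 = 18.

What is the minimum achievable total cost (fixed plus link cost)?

Open {H-β, H-γ, H-ε}: assign each demand point to its cheapest open site.
  S1→H-β 19×4=76, S2→H-ε 14×2=28, S3→H-γ 18×3=54
  link cost 158, fixed 12 → total 170.
Compare {H-α, H-γ, H-ε}: link cost 158 + fixed 14 = 172.
Compare {H-γ, H-ε, H-ζ}: link cost 158 + fixed 16 = 174.
Compare {H-β, H-γ, H-δ, H-ε}: link cost 158 + fixed 16 = 174.
All other subsets cost ≥ 172. Minimum total cost: 170.

170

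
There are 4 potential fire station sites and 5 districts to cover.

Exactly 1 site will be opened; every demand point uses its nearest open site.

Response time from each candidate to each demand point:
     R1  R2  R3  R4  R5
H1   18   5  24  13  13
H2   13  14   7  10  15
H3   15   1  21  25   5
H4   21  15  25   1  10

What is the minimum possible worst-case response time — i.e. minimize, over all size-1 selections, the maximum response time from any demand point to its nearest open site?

Open {H2}.
  Farthest demand point is R5 at response time 15 (to H2); all others are ≤ 15.
With {H1} the worst case is 24.
With {H3} the worst case is 25.
No size-1 selection achieves below 15.

15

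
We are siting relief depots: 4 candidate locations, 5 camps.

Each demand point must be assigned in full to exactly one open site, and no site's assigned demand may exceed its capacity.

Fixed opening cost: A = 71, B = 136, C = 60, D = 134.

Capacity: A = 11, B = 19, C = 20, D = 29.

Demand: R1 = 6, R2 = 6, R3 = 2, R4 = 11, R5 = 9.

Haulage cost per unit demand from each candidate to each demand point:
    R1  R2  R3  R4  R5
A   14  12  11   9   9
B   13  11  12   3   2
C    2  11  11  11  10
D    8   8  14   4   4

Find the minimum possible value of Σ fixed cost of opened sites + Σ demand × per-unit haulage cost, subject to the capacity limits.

356

Open {C, D}; cheapest assignment that respects the capacities:
  C (cap 20, load 8): R1, R3 — cost 6×2 + 2×11 = 34
  D (cap 29, load 26): R2, R4, R5 — cost 6×8 + 11×4 + 9×4 = 128
  Shipping 162, fixed 194 → total 356.
  Any other capacity-feasible assignment to {C, D} ships for at least 162.
Compare {B, C}: its best feasible assignment gives total 419.
Compare {A, D}: its best feasible assignment gives total 427.
Every other set of open sites that can feasibly serve all demand totals ≥ 419 even under its best assignment. Minimum: 356.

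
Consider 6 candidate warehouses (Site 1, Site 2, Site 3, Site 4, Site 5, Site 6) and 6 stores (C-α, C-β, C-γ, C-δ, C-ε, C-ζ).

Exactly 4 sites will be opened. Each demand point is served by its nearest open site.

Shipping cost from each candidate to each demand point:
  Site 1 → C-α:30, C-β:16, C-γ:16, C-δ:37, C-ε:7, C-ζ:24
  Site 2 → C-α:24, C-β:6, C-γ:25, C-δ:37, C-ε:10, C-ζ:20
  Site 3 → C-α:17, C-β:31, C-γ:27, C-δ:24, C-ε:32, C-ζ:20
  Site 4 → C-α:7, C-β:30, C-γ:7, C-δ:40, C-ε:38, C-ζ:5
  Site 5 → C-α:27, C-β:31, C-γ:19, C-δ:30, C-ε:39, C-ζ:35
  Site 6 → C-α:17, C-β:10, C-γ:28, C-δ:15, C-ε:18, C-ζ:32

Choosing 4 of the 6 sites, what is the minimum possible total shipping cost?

Open {Site 1, Site 2, Site 4, Site 6}.
  C-α→Site 4 7, C-β→Site 2 6, C-γ→Site 4 7, C-δ→Site 6 15, C-ε→Site 1 7, C-ζ→Site 4 5  ⇒ total 47.
Compare {Site 2, Site 3, Site 4, Site 6}: total 50.
Compare {Site 2, Site 4, Site 5, Site 6}: total 50.
No size-4 selection does better; minimum is 47.

47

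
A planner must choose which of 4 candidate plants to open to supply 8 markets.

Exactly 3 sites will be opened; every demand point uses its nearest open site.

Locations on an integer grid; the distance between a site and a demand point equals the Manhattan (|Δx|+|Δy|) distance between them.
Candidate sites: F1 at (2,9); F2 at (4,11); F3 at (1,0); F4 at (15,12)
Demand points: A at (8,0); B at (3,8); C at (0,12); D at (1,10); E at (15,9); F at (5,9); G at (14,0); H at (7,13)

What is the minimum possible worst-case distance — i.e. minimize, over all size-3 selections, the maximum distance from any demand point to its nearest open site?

Open {F1, F2, F3}.
  Farthest demand point is E at distance 13 (to F1); all others are ≤ 13.
With {F1, F3, F4} the worst case is 13.
With {F2, F3, F4} the worst case is 13.
No size-3 selection achieves below 13.

13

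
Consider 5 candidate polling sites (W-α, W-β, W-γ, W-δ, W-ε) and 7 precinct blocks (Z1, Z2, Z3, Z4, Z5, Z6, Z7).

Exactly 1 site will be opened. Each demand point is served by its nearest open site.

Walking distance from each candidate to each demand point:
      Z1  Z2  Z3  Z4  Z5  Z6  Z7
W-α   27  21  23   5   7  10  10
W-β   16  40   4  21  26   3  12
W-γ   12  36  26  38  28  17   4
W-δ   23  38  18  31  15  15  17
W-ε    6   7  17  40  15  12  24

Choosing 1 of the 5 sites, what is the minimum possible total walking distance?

103

Open {W-α}.
  Z1→W-α 27, Z2→W-α 21, Z3→W-α 23, Z4→W-α 5, Z5→W-α 7, Z6→W-α 10, Z7→W-α 10  ⇒ total 103.
Compare {W-ε}: total 121.
Compare {W-β}: total 122.
No size-1 selection does better; minimum is 103.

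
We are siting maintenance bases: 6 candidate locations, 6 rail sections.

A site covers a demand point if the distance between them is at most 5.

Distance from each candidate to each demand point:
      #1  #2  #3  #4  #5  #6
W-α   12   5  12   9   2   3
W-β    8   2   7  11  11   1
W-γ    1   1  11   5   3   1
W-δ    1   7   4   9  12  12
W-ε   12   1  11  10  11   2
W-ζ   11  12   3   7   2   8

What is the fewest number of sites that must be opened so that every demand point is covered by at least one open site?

2

Coverage sets (demand points within 5 of each site):
  W-α: {#2, #5, #6}
  W-β: {#2, #6}
  W-γ: {#1, #2, #4, #5, #6}
  W-δ: {#1, #3}
  W-ε: {#2, #6}
  W-ζ: {#3, #5}
No single site covers all 6 demand points.
But {W-γ, W-δ} covers everything, so the minimum is 2.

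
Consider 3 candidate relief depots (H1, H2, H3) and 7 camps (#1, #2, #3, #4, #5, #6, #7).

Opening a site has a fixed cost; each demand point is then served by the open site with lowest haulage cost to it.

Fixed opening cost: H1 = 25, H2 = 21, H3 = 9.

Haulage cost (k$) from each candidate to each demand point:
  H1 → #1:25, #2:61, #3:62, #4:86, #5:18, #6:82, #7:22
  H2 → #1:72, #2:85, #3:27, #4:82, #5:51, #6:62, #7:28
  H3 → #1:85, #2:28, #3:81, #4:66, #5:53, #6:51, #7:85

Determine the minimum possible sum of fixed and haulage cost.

292

Open {H1, H2, H3}: assign each demand point to its cheapest open site.
  #1→H1 25, #2→H3 28, #3→H2 27, #4→H3 66, #5→H1 18, #6→H3 51, #7→H1 22
  haulage cost 237, fixed 55 → total 292.
Compare {H1, H3}: haulage cost 272 + fixed 34 = 306.
Compare {H1, H2}: haulage cost 297 + fixed 46 = 343.
Compare {H2, H3}: haulage cost 323 + fixed 30 = 353.
All other subsets cost ≥ 306. Minimum total cost: 292.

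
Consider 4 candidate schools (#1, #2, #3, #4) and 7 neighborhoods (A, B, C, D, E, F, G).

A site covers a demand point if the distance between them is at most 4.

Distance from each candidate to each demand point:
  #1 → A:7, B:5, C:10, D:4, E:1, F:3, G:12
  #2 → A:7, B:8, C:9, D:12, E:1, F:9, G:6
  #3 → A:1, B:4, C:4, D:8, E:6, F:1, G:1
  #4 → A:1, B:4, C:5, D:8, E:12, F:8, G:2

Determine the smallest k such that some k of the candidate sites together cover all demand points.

Coverage sets (demand points within 4 of each site):
  #1: {D, E, F}
  #2: {E}
  #3: {A, B, C, F, G}
  #4: {A, B, G}
No single site covers all 7 demand points.
But {#1, #3} covers everything, so the minimum is 2.

2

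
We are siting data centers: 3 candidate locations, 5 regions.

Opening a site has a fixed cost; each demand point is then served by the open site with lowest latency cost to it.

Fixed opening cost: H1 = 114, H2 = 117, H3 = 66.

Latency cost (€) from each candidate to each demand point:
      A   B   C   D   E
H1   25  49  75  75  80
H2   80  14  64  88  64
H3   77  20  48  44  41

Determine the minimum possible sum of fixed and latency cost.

296

Open {H3}: assign each demand point to its cheapest open site.
  A→H3 77, B→H3 20, C→H3 48, D→H3 44, E→H3 41
  latency cost 230, fixed 66 → total 296.
Compare {H1, H3}: latency cost 178 + fixed 180 = 358.
Compare {H2, H3}: latency cost 224 + fixed 183 = 407.
Compare {H1}: latency cost 304 + fixed 114 = 418.
All other subsets cost ≥ 358. Minimum total cost: 296.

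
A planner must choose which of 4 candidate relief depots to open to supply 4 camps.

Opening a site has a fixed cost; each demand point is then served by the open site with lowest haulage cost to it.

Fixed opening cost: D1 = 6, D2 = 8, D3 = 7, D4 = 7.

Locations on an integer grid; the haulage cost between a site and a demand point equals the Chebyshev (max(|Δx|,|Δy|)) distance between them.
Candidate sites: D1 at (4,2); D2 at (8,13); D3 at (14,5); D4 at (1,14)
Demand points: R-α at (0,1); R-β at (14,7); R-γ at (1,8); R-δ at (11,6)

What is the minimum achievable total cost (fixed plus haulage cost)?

Open {D1, D3}: assign each demand point to its cheapest open site.
  R-α→D1 4, R-β→D3 2, R-γ→D1 6, R-δ→D3 3
  haulage cost 15, fixed 13 → total 28.
Compare {D1}: haulage cost 27 + fixed 6 = 33.
Compare {D1, D3, D4}: haulage cost 15 + fixed 20 = 35.
Compare {D1, D2, D3}: haulage cost 15 + fixed 21 = 36.
All other subsets cost ≥ 33. Minimum total cost: 28.

28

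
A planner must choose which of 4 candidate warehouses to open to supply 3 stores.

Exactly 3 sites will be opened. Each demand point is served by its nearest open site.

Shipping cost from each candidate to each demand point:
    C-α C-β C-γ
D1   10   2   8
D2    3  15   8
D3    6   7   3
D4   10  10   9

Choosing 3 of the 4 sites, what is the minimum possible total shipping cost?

8

Open {D1, D2, D3}.
  C-α→D2 3, C-β→D1 2, C-γ→D3 3  ⇒ total 8.
Compare {D1, D3, D4}: total 11.
Compare {D1, D2, D4}: total 13.
No size-3 selection does better; minimum is 8.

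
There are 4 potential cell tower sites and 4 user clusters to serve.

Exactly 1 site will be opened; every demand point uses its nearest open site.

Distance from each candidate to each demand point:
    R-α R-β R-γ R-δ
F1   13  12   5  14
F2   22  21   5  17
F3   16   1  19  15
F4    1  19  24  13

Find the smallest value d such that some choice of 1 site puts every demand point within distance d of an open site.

Open {F1}.
  Farthest demand point is R-δ at distance 14 (to F1); all others are ≤ 14.
With {F3} the worst case is 19.
With {F2} the worst case is 22.
No size-1 selection achieves below 14.

14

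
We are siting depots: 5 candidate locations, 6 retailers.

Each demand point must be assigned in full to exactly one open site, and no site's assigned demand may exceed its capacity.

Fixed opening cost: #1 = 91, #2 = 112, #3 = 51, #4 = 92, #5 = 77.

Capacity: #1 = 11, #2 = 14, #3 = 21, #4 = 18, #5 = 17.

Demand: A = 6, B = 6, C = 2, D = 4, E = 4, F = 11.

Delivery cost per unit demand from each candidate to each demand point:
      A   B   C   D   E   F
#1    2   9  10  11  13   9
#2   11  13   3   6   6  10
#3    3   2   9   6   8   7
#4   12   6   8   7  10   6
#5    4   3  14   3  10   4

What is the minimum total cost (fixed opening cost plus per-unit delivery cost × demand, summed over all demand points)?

264

Open {#3, #5}; cheapest assignment that respects the capacities:
  #3 (cap 21, load 18): A, B, C, E — cost 6×3 + 6×2 + 2×9 + 4×8 = 80
  #5 (cap 17, load 15): D, F — cost 4×3 + 11×4 = 56
  Shipping 136, fixed 128 → total 264.
  Any other capacity-feasible assignment to {#3, #5} ships for at least 136.
Compare {#3, #4}: its best feasible assignment gives total 311.
Compare {#4, #5}: its best feasible assignment gives total 345.
Every other set of open sites that can feasibly serve all demand totals ≥ 311 even under its best assignment. Minimum: 264.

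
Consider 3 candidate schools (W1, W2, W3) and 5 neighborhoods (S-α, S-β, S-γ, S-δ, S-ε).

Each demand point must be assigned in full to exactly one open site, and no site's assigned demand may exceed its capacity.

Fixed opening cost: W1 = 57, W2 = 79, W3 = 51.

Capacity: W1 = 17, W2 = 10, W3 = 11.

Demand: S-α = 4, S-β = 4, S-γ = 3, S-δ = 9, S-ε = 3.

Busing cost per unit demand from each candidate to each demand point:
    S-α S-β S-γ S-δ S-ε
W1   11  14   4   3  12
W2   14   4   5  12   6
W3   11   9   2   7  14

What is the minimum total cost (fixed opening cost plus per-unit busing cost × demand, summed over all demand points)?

253

Open {W1, W2}; cheapest assignment that respects the capacities:
  W1 (cap 17, load 16): S-α, S-γ, S-δ — cost 4×11 + 3×4 + 9×3 = 83
  W2 (cap 10, load 7): S-β, S-ε — cost 4×4 + 3×6 = 34
  Shipping 117, fixed 136 → total 253.
  Any other capacity-feasible assignment to {W1, W2} ships for at least 117.
Compare {W1, W3}: its best feasible assignment gives total 257.
Compare {W1, W2, W3}: its best feasible assignment gives total 298.
Every other set of open sites that can feasibly serve all demand totals ≥ 257 even under its best assignment. Minimum: 253.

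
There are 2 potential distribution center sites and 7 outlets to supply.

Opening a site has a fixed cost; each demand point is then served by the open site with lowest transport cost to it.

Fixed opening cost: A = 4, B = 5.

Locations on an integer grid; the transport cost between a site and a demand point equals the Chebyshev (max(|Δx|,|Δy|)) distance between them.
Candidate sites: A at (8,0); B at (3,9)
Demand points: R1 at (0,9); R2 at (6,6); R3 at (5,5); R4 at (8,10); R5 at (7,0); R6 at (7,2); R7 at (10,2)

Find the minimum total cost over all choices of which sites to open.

Open {A, B}: assign each demand point to its cheapest open site.
  R1→B 3, R2→B 3, R3→B 4, R4→B 5, R5→A 1, R6→A 2, R7→A 2
  transport cost 20, fixed 9 → total 29.
Compare {A}: transport cost 35 + fixed 4 = 39.
Compare {B}: transport cost 38 + fixed 5 = 43.

29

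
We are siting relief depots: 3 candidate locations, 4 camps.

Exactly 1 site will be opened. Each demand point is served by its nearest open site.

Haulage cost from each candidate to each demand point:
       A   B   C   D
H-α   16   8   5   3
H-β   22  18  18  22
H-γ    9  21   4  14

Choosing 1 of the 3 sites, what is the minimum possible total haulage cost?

Open {H-α}.
  A→H-α 16, B→H-α 8, C→H-α 5, D→H-α 3  ⇒ total 32.
Compare {H-γ}: total 48.
Compare {H-β}: total 80.

32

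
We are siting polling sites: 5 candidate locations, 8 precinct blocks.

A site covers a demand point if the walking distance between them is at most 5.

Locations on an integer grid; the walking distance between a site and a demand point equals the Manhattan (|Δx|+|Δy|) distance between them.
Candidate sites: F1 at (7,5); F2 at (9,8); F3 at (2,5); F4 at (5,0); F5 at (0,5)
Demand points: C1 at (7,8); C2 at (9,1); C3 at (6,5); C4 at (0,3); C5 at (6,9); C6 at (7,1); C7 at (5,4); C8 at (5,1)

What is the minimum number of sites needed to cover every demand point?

Coverage sets (demand points within 5 of each site):
  F1: {C1, C3, C5, C6, C7}
  F2: {C1, C5}
  F3: {C3, C4, C7}
  F4: {C2, C6, C7, C8}
  F5: {C4}
No 2 sites suffice: every size-2 union leaves at least one demand point uncovered.
But {F1, F3, F4} covers everything, so the minimum is 3.

3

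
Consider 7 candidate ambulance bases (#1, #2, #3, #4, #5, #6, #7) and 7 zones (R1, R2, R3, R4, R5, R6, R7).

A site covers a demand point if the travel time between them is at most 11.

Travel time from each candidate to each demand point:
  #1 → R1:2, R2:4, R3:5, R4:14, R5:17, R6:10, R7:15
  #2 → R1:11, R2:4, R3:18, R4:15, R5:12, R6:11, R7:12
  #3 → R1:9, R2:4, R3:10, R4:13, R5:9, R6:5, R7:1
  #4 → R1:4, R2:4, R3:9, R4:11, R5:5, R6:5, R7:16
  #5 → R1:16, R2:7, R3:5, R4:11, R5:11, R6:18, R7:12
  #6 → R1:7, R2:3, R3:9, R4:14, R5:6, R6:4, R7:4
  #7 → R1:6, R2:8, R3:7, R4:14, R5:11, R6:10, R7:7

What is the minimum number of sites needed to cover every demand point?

2

Coverage sets (demand points within 11 of each site):
  #1: {R1, R2, R3, R6}
  #2: {R1, R2, R6}
  #3: {R1, R2, R3, R5, R6, R7}
  #4: {R1, R2, R3, R4, R5, R6}
  #5: {R2, R3, R4, R5}
  #6: {R1, R2, R3, R5, R6, R7}
  #7: {R1, R2, R3, R5, R6, R7}
No single site covers all 7 demand points.
But {#3, #4} covers everything, so the minimum is 2.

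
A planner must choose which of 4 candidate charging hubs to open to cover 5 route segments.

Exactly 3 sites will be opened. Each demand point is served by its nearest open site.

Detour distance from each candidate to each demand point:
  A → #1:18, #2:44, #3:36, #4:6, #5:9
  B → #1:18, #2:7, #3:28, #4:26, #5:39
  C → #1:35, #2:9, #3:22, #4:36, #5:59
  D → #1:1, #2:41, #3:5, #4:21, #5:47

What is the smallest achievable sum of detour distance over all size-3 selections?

Open {A, B, D}.
  #1→D 1, #2→B 7, #3→D 5, #4→A 6, #5→A 9  ⇒ total 28.
Compare {A, C, D}: total 30.
Compare {A, B, C}: total 62.
No size-3 selection does better; minimum is 28.

28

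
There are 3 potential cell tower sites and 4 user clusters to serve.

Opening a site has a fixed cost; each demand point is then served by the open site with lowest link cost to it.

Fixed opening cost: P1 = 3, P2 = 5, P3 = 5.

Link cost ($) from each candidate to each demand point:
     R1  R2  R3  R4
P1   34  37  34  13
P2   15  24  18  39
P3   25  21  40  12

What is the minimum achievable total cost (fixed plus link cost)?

76

Open {P2, P3}: assign each demand point to its cheapest open site.
  R1→P2 15, R2→P3 21, R3→P2 18, R4→P3 12
  link cost 66, fixed 10 → total 76.
Compare {P1, P2}: link cost 70 + fixed 8 = 78.
Compare {P1, P2, P3}: link cost 66 + fixed 13 = 79.
Compare {P1, P3}: link cost 92 + fixed 8 = 100.
All other subsets cost ≥ 78. Minimum total cost: 76.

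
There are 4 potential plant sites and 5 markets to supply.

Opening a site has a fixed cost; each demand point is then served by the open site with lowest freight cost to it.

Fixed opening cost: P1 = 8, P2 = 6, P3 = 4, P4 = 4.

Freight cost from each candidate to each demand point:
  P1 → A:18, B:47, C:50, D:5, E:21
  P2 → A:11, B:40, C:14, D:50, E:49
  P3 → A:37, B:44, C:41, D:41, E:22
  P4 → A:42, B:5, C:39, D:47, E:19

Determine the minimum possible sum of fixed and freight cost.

Open {P1, P2, P4}: assign each demand point to its cheapest open site.
  A→P2 11, B→P4 5, C→P2 14, D→P1 5, E→P4 19
  freight cost 54, fixed 18 → total 72.
Compare {P1, P2, P3, P4}: freight cost 54 + fixed 22 = 76.
Compare {P1, P4}: freight cost 86 + fixed 12 = 98.
Compare {P1, P3, P4}: freight cost 86 + fixed 16 = 102.
All other subsets cost ≥ 76. Minimum total cost: 72.

72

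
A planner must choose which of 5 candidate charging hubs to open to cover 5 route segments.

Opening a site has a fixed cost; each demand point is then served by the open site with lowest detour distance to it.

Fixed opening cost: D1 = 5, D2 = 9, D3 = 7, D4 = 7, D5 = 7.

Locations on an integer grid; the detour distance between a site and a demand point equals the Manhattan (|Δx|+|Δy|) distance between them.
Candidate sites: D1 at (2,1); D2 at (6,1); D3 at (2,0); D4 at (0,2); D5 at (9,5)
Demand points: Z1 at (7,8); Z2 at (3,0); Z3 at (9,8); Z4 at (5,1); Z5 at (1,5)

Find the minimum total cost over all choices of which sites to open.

30

Open {D1, D5}: assign each demand point to its cheapest open site.
  Z1→D5 5, Z2→D1 2, Z3→D5 3, Z4→D1 3, Z5→D1 5
  detour distance 18, fixed 12 → total 30.
Compare {D3, D5}: detour distance 19 + fixed 14 = 33.
Compare {D1, D3, D5}: detour distance 17 + fixed 19 = 36.
Compare {D1, D4, D5}: detour distance 17 + fixed 19 = 36.
All other subsets cost ≥ 33. Minimum total cost: 30.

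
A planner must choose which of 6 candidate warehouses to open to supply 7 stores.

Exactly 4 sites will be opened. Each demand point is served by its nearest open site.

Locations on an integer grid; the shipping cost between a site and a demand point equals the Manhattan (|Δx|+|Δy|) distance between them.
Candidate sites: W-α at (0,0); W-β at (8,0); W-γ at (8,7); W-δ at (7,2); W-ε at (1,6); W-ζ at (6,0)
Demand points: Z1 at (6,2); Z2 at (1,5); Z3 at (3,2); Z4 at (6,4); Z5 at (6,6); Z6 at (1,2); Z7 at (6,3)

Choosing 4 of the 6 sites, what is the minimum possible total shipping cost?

17

Open {W-α, W-γ, W-δ, W-ε}.
  Z1→W-δ 1, Z2→W-ε 1, Z3→W-δ 4, Z4→W-δ 3, Z5→W-γ 3, Z6→W-α 3, Z7→W-δ 2  ⇒ total 17.
Compare {W-β, W-γ, W-δ, W-ε}: total 18.
Compare {W-γ, W-δ, W-ε, W-ζ}: total 18.
No size-4 selection does better; minimum is 17.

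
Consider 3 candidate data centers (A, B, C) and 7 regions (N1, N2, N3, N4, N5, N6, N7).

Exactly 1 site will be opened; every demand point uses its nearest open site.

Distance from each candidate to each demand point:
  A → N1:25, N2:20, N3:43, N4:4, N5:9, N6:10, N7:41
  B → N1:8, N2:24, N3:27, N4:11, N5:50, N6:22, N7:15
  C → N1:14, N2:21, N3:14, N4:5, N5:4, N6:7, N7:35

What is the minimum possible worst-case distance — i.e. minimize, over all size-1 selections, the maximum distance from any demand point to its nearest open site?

Open {C}.
  Farthest demand point is N7 at distance 35 (to C); all others are ≤ 35.
With {A} the worst case is 43.
With {B} the worst case is 50.
No size-1 selection achieves below 35.

35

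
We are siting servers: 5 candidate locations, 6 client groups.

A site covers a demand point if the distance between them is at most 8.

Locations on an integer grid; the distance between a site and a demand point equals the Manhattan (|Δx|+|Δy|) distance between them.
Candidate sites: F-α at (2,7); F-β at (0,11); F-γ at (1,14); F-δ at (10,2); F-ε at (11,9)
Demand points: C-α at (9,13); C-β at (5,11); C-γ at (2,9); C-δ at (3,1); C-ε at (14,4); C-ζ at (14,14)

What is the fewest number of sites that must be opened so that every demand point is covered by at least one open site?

Coverage sets (demand points within 8 of each site):
  F-α: {C-β, C-γ, C-δ}
  F-β: {C-β, C-γ}
  F-γ: {C-β, C-γ}
  F-δ: {C-δ, C-ε}
  F-ε: {C-α, C-β, C-ε, C-ζ}
No single site covers all 6 demand points.
But {F-α, F-ε} covers everything, so the minimum is 2.

2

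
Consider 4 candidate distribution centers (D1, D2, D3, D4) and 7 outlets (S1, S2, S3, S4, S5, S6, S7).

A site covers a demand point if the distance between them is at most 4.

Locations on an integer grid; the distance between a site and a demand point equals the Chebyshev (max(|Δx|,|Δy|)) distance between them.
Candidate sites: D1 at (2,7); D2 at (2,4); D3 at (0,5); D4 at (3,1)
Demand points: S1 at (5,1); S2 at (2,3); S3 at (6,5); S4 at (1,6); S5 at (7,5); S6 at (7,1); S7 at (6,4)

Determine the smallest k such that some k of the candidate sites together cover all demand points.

2

Coverage sets (demand points within 4 of each site):
  D1: {S2, S3, S4, S7}
  D2: {S1, S2, S3, S4, S7}
  D3: {S2, S4}
  D4: {S1, S2, S3, S5, S6, S7}
No single site covers all 7 demand points.
But {D1, D4} covers everything, so the minimum is 2.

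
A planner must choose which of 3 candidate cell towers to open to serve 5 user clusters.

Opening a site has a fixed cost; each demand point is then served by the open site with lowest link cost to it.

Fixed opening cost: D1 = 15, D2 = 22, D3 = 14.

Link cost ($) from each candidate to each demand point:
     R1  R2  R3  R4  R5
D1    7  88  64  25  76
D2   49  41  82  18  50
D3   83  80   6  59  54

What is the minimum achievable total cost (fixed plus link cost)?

Open {D1, D2, D3}: assign each demand point to its cheapest open site.
  R1→D1 7, R2→D2 41, R3→D3 6, R4→D2 18, R5→D2 50
  link cost 122, fixed 51 → total 173.
Compare {D2, D3}: link cost 164 + fixed 36 = 200.
Compare {D1, D3}: link cost 172 + fixed 29 = 201.
Compare {D1, D2}: link cost 180 + fixed 37 = 217.
All other subsets cost ≥ 200. Minimum total cost: 173.

173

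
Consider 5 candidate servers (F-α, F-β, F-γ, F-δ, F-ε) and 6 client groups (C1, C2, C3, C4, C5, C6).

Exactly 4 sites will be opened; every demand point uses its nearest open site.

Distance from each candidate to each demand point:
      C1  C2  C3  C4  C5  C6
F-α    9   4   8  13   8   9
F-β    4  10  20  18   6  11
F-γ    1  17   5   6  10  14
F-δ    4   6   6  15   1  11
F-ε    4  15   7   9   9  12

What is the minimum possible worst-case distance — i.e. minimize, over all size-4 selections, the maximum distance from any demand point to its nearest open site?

9

Open {F-α, F-β, F-γ, F-δ}.
  Farthest demand point is C6 at distance 9 (to F-α); all others are ≤ 9.
With {F-α, F-β, F-γ, F-ε} the worst case is 9.
With {F-α, F-β, F-δ, F-ε} the worst case is 9.
No size-4 selection achieves below 9.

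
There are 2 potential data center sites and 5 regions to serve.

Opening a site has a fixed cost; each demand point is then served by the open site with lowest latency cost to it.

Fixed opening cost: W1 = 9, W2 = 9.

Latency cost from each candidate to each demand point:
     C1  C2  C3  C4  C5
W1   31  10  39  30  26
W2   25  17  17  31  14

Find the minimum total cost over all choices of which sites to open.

Open {W2}: assign each demand point to its cheapest open site.
  C1→W2 25, C2→W2 17, C3→W2 17, C4→W2 31, C5→W2 14
  latency cost 104, fixed 9 → total 113.
Compare {W1, W2}: latency cost 96 + fixed 18 = 114.
Compare {W1}: latency cost 136 + fixed 9 = 145.

113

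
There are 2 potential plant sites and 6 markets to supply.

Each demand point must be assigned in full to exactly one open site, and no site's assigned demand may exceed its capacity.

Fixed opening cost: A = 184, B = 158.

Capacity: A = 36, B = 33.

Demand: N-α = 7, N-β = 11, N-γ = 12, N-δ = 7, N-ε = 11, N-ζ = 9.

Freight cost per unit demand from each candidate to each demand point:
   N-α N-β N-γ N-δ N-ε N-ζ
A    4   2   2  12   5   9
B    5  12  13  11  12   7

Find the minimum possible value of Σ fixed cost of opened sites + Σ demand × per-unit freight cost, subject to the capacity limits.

Open {A, B}; cheapest assignment that respects the capacities:
  A (cap 36, load 34): N-β, N-γ, N-ε — cost 11×2 + 12×2 + 11×5 = 101
  B (cap 33, load 23): N-α, N-δ, N-ζ — cost 7×5 + 7×11 + 9×7 = 175
  Shipping 276, fixed 342 → total 618.
  Any other capacity-feasible assignment to {A, B} ships for at least 276.
Total demand is 57 and no other set of sites has combined capacity ≥ 57, so {A, B} is the only feasible choice of open sites. Minimum: 618.

618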